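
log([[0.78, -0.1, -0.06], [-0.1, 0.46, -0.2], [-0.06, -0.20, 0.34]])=[[-0.27,  -0.21,  -0.17], [-0.21,  -0.94,  -0.58], [-0.17,  -0.58,  -1.27]]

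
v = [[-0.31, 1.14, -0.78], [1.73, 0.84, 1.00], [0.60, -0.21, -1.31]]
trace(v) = -0.78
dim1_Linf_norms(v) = [1.14, 1.73, 1.31]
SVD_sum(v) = [[-0.26, -0.11, -0.22],[1.55, 0.65, 1.3],[-0.31, -0.13, -0.26]] + [[0.43,0.53,-0.78], [0.17,0.21,-0.3], [0.47,0.58,-0.85]] + [[-0.48, 0.72, 0.22], [0.01, -0.01, -0.00], [0.44, -0.66, -0.20]]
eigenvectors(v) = [[(0.47+0j), 0.62+0.00j, 0.62-0.00j], [0.88+0.00j, (-0.53+0.06j), -0.53-0.06j], [(0.03+0j), -0.58j, 0.58j]]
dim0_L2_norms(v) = [1.86, 1.43, 1.82]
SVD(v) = [[-0.16, 0.66, 0.74], [0.97, 0.25, -0.01], [-0.19, 0.71, -0.68]] @ diag([2.2020483132347026, 1.5847023042696948, 1.2093394201060828]) @ [[0.73, 0.30, 0.61], [0.42, 0.51, -0.75], [-0.54, 0.80, 0.25]]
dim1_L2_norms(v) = [1.42, 2.17, 1.46]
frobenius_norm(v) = 2.97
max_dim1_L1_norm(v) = 3.57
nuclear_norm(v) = 5.00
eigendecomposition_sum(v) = [[0.56+0.00j, (0.65+0j), 0.07+0.00j], [(1.05+0j), 1.23+0.00j, (0.13+0j)], [(0.04+0j), 0.04+0.00j, 0j]] + [[-0.43+0.30j, (0.24-0.14j), -0.43-0.71j], [(0.34-0.3j), -0.20+0.14j, (0.43+0.56j)], [0.28+0.40j, -0.13-0.23j, -0.66+0.39j]] + [[-0.43-0.30j, (0.24+0.14j), -0.43+0.71j], [(0.34+0.3j), (-0.2-0.14j), (0.43-0.56j)], [0.28-0.40j, -0.13+0.23j, -0.66-0.39j]]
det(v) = 4.22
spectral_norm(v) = 2.20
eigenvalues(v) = [(1.79+0j), (-1.29+0.84j), (-1.29-0.84j)]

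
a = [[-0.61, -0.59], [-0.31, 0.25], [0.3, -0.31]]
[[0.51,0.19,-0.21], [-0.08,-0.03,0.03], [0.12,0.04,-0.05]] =a @ [[-0.24, -0.09, 0.10], [-0.62, -0.23, 0.26]]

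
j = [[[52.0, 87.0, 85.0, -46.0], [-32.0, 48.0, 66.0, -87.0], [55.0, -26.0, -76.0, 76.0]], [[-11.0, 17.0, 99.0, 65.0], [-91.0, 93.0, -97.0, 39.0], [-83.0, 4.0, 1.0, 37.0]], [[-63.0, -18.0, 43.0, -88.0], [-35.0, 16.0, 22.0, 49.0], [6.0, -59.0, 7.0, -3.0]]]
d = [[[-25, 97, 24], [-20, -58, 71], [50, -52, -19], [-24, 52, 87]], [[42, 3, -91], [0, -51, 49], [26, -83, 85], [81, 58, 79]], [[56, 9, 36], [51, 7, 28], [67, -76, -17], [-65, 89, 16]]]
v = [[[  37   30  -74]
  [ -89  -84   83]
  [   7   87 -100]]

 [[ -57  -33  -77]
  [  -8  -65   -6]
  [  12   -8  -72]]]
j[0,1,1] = 48.0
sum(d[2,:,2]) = 63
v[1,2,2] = -72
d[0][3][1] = 52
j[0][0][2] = 85.0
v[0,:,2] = [-74, 83, -100]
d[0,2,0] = 50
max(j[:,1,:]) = 93.0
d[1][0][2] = -91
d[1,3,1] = 58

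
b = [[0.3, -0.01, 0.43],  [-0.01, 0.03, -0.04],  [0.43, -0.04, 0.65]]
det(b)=0.000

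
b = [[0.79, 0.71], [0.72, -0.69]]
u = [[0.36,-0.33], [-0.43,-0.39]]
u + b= [[1.15, 0.38], [0.29, -1.08]]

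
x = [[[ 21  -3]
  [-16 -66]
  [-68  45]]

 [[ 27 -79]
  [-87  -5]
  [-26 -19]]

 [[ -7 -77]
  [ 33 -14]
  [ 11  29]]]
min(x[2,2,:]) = 11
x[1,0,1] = -79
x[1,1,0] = -87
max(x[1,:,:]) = 27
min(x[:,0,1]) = -79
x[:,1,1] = [-66, -5, -14]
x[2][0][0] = -7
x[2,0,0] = -7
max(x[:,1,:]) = 33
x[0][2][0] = -68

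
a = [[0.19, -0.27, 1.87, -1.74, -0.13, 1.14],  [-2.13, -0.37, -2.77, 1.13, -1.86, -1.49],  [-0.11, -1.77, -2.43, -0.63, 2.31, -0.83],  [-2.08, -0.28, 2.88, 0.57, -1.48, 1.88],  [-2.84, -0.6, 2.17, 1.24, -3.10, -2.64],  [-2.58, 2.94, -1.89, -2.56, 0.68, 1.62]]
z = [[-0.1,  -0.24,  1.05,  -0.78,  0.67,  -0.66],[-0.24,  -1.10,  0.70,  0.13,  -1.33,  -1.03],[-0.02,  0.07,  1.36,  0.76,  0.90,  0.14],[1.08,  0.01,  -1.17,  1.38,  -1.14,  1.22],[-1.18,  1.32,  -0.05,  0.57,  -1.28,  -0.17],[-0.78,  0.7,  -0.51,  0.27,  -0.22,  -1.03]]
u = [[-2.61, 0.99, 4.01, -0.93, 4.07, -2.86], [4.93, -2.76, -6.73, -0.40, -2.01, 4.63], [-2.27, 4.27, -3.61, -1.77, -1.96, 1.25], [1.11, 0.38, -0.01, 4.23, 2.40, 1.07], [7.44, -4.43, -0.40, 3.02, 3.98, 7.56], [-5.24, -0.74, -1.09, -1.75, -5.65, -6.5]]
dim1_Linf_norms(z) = [1.05, 1.33, 1.36, 1.38, 1.32, 1.03]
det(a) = 1148.56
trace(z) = -0.77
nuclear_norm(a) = 23.59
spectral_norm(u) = 17.53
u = a @ z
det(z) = -6.82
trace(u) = -7.27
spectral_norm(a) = 7.01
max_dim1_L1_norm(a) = 12.59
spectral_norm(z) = 3.26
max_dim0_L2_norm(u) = 11.48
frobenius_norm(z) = 5.04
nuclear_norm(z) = 10.74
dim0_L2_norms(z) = [1.8, 1.87, 2.25, 1.87, 2.45, 2.02]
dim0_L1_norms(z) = [3.4, 3.44, 4.84, 3.89, 5.54, 4.25]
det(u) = -7831.86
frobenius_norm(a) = 11.01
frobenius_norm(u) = 22.07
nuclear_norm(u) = 41.38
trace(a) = -3.52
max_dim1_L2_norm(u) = 12.54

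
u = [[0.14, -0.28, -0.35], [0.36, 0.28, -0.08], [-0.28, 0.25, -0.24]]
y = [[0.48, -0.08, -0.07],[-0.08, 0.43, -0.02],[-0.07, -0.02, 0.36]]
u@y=[[0.11, -0.12, -0.13], [0.16, 0.09, -0.06], [-0.14, 0.13, -0.07]]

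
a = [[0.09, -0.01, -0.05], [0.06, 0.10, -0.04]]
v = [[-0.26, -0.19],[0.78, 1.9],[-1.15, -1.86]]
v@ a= [[-0.03,-0.02,0.02], [0.18,0.18,-0.12], [-0.22,-0.17,0.13]]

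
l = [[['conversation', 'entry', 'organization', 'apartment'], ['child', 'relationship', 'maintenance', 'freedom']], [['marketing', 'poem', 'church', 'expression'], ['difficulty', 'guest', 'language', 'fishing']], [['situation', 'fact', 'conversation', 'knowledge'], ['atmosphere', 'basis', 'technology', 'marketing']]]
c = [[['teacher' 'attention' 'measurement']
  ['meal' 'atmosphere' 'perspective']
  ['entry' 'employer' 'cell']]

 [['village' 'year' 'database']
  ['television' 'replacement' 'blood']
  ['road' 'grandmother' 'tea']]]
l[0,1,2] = 'maintenance'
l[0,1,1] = 'relationship'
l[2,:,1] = ['fact', 'basis']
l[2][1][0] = 'atmosphere'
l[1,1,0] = 'difficulty'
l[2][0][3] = 'knowledge'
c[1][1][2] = 'blood'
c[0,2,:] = ['entry', 'employer', 'cell']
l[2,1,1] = 'basis'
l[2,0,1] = 'fact'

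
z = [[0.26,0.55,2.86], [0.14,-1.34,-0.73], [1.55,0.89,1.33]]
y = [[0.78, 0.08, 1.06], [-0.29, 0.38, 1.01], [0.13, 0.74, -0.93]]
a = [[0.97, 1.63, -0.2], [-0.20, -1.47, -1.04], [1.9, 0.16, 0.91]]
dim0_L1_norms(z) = [1.95, 2.78, 4.92]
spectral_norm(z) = 3.59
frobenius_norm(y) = 2.10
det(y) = -1.15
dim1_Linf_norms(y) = [1.06, 1.01, 0.93]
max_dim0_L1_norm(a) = 3.26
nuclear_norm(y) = 3.38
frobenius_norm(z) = 3.98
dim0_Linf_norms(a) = [1.9, 1.63, 1.04]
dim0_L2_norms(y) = [0.84, 0.84, 1.73]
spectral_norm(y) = 1.76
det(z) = 5.28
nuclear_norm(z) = 6.02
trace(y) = 0.23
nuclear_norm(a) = 5.42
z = a @ y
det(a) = -4.61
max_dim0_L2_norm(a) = 2.2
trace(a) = 0.41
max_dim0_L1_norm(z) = 4.92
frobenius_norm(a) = 3.37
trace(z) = 0.25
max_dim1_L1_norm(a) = 2.97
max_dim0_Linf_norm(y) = 1.06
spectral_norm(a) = 2.78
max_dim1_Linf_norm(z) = 2.86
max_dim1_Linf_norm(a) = 1.9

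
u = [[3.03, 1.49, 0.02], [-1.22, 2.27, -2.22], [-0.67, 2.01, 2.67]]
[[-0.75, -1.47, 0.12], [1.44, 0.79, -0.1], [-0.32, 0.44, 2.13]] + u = [[2.28,0.02,0.14],[0.22,3.06,-2.32],[-0.99,2.45,4.80]]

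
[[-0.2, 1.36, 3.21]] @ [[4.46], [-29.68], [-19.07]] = [[-102.47]]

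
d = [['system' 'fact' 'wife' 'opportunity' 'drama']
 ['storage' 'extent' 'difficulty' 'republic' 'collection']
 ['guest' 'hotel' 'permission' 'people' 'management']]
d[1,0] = 'storage'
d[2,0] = 'guest'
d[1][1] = 'extent'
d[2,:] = ['guest', 'hotel', 'permission', 'people', 'management']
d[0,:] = ['system', 'fact', 'wife', 'opportunity', 'drama']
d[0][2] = 'wife'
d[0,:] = ['system', 'fact', 'wife', 'opportunity', 'drama']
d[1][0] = 'storage'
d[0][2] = 'wife'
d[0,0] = 'system'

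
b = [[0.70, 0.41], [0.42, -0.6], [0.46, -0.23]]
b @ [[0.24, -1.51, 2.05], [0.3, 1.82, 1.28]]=[[0.29, -0.31, 1.96], [-0.08, -1.73, 0.09], [0.04, -1.11, 0.65]]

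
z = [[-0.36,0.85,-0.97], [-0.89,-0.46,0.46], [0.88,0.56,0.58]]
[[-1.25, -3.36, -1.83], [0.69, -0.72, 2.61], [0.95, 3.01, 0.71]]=z @ [[-0.1, 2.2, -1.68], [0.25, -0.43, 0.68], [1.55, 2.27, 3.11]]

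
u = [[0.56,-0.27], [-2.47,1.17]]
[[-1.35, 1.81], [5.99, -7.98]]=u@[[-3.39, 3.16], [-2.04, -0.15]]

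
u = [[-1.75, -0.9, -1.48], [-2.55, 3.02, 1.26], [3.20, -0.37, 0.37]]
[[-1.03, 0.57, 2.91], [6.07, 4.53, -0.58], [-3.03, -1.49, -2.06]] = u @ [[-1.13, -0.01, -0.49],[0.28, 2.21, -0.04],[1.86, -1.72, -1.36]]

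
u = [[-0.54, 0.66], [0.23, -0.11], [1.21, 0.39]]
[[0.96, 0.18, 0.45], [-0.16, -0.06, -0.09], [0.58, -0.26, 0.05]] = u@[[0.01, -0.24, -0.14], [1.46, 0.08, 0.56]]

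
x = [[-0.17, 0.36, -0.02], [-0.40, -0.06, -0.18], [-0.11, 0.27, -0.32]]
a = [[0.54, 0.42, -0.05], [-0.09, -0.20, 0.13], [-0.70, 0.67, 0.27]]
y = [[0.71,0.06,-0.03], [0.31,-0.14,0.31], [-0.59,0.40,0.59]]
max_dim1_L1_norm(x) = 0.7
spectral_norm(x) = 0.60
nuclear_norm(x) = 1.19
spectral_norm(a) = 1.02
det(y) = -0.17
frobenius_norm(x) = 0.74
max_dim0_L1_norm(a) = 1.33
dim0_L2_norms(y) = [0.97, 0.43, 0.67]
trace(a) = 0.61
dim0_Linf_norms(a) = [0.7, 0.67, 0.27]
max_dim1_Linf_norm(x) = 0.4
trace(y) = 1.16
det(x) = -0.05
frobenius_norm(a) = 1.24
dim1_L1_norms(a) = [1.01, 0.42, 1.64]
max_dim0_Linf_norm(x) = 0.4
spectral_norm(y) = 1.08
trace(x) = -0.55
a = y + x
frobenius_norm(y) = 1.26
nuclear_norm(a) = 1.85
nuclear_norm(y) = 1.93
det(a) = -0.09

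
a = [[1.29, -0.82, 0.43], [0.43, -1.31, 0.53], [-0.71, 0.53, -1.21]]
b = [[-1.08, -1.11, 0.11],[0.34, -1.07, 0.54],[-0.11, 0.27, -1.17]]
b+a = [[0.21, -1.93, 0.54], [0.77, -2.38, 1.07], [-0.82, 0.80, -2.38]]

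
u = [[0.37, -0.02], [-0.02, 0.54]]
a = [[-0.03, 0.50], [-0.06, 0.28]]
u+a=[[0.34, 0.48], [-0.08, 0.82]]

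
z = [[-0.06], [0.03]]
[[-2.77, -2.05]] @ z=[[0.10]]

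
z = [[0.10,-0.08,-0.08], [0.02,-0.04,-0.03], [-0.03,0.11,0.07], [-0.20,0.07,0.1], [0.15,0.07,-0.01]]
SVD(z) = [[-0.47, 0.24, -0.74], [-0.14, 0.19, -0.28], [0.3, -0.57, -0.16], [0.75, 0.07, -0.55], [-0.34, -0.76, -0.23]] @ diag([0.312408932593737, 0.16847430759767748, 0.004131163894726838]) @ [[-0.83, 0.33, 0.45], [-0.49, -0.82, -0.3], [0.27, -0.47, 0.84]]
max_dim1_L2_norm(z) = 0.23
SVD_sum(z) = [[0.12, -0.05, -0.07],[0.04, -0.01, -0.02],[-0.08, 0.03, 0.04],[-0.19, 0.08, 0.11],[0.09, -0.04, -0.05]] + [[-0.02, -0.03, -0.01], [-0.02, -0.03, -0.01], [0.05, 0.08, 0.03], [-0.01, -0.01, -0.00], [0.06, 0.1, 0.04]] + [[-0.00, 0.0, -0.0], [-0.0, 0.0, -0.0], [-0.00, 0.00, -0.00], [-0.0, 0.0, -0.0], [-0.00, 0.0, -0.00]]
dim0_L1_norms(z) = [0.5, 0.37, 0.29]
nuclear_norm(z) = 0.49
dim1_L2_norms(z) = [0.15, 0.05, 0.13, 0.23, 0.17]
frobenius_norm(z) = 0.35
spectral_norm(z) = 0.31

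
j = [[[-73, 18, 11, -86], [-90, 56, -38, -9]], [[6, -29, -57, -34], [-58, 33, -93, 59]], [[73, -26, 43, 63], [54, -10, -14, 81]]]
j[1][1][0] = -58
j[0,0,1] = 18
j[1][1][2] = -93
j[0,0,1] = 18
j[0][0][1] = 18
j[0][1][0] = -90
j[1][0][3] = -34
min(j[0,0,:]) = -86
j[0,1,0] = -90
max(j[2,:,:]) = 81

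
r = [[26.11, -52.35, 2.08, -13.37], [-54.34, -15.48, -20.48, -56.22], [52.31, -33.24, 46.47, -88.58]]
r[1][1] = -15.48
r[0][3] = -13.37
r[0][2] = 2.08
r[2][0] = 52.31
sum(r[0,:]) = -37.53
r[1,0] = -54.34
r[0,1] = -52.35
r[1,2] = -20.48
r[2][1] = -33.24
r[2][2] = 46.47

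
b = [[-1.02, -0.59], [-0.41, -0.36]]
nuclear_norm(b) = 1.39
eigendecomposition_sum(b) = [[-1.0, -0.64], [-0.44, -0.28]] + [[-0.02, 0.05], [0.03, -0.08]]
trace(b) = -1.38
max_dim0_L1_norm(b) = 1.43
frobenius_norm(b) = 1.30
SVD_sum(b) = [[-1.00,-0.62], [-0.46,-0.29]] + [[-0.02, 0.03], [0.05, -0.07]]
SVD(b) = [[-0.91, -0.42], [-0.42, 0.91]] @ diag([1.2949274423145984, 0.0967621782545858]) @ [[0.85, 0.53],  [0.53, -0.85]]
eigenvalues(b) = [-1.28, -0.1]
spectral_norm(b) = 1.29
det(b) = 0.13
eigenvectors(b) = [[-0.91, 0.54], [-0.41, -0.84]]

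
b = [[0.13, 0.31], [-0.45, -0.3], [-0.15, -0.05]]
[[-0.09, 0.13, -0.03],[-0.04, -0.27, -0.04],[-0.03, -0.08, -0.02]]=b @ [[0.38, 0.45, 0.23], [-0.44, 0.23, -0.20]]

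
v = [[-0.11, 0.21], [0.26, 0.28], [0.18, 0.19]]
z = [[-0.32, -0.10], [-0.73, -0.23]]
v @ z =[[-0.12, -0.04],[-0.29, -0.09],[-0.2, -0.06]]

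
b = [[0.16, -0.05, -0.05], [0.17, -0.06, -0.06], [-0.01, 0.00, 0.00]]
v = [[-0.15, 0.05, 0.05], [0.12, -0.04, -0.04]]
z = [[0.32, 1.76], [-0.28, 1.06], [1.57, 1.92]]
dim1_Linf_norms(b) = [0.16, 0.17, 0.01]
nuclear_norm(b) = 0.27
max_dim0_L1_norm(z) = 4.74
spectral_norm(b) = 0.26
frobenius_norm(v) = 0.21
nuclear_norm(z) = 4.11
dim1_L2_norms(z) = [1.79, 1.1, 2.48]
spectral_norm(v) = 0.21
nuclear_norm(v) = 0.21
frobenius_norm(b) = 0.26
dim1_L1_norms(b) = [0.26, 0.29, 0.01]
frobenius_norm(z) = 3.25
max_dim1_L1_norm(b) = 0.29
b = z @ v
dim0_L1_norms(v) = [0.27, 0.09, 0.09]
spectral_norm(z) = 3.08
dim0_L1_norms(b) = [0.34, 0.11, 0.11]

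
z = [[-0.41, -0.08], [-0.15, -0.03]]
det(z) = 0.00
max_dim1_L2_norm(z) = 0.42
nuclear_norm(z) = 0.45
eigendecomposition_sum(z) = [[-0.41, -0.08], [-0.15, -0.03]] + [[-0.0, 0.0], [0.00, -0.00]]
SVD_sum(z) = [[-0.41, -0.08],[-0.15, -0.03]] + [[-0.00, 0.00], [0.00, -0.00]]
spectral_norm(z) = 0.44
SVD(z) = [[-0.94,-0.34],  [-0.34,0.94]] @ diag([0.44485901724458266, 0.0006743709543265434]) @ [[0.98, 0.19], [0.19, -0.98]]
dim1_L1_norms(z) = [0.49, 0.18]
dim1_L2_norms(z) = [0.42, 0.15]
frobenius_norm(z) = 0.44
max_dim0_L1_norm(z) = 0.56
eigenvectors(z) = [[-0.94, 0.19],[-0.34, -0.98]]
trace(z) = -0.44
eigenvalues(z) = [-0.44, -0.0]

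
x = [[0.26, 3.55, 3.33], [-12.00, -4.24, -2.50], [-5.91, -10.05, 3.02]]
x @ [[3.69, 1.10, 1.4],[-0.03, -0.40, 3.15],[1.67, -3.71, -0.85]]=[[6.41, -13.49, 8.72],[-48.33, -2.23, -28.03],[-16.46, -13.69, -42.50]]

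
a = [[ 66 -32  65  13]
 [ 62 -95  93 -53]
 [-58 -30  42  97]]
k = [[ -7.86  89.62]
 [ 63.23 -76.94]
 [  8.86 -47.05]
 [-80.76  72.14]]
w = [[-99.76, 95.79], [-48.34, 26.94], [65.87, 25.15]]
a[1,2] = 93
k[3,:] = [-80.76, 72.14]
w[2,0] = 65.87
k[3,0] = -80.76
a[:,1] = [-32, -95, -30]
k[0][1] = 89.62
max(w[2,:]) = 65.87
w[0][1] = 95.79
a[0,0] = 66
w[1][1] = 26.94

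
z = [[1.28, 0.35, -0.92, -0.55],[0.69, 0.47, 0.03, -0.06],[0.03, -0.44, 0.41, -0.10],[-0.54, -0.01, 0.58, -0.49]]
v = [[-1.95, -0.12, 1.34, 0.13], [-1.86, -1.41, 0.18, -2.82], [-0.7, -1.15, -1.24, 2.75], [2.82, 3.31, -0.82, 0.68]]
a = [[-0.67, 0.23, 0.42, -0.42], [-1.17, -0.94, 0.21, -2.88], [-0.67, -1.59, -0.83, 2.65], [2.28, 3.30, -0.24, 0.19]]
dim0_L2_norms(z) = [1.55, 0.73, 1.16, 0.75]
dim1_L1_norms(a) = [1.74, 5.2, 5.74, 6.01]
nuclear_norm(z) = 3.71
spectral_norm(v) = 5.61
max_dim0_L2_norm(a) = 3.94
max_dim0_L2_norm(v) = 4.0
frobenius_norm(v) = 7.07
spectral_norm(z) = 1.94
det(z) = -0.38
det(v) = 32.69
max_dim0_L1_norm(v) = 7.33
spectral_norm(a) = 4.59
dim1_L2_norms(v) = [2.37, 3.67, 3.3, 4.48]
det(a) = 5.94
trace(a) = -2.25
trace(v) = -3.92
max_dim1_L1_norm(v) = 7.63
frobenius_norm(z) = 2.20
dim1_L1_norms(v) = [3.54, 6.27, 5.84, 7.63]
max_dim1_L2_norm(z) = 1.71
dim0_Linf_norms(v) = [2.82, 3.31, 1.34, 2.82]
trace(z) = 1.67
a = v + z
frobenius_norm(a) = 6.19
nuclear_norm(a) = 9.82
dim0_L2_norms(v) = [3.96, 3.78, 2.01, 4.0]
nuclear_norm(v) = 12.09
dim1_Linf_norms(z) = [1.28, 0.69, 0.44, 0.58]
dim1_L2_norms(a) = [0.92, 3.25, 3.27, 4.02]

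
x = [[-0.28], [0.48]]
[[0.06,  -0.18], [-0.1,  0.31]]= x@[[-0.20, 0.65]]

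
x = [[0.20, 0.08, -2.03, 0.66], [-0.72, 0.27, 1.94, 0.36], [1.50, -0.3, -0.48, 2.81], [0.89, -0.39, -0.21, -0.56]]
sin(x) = [[1.38, -0.34, -3.47, 0.35], [-2.28, 0.75, 3.68, -0.25], [2.74, -0.64, 0.55, 4.79], [1.66, -0.55, -0.53, 0.77]]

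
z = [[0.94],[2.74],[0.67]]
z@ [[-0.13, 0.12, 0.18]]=[[-0.12, 0.11, 0.17], [-0.36, 0.33, 0.49], [-0.09, 0.08, 0.12]]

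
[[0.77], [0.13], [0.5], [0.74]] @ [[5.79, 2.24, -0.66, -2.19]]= [[4.46,1.72,-0.51,-1.69], [0.75,0.29,-0.09,-0.28], [2.9,1.12,-0.33,-1.10], [4.28,1.66,-0.49,-1.62]]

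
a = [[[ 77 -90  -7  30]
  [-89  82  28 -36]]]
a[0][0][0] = 77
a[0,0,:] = [77, -90, -7, 30]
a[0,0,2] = -7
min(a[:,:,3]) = -36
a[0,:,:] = [[77, -90, -7, 30], [-89, 82, 28, -36]]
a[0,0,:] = [77, -90, -7, 30]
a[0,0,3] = 30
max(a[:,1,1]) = 82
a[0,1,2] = 28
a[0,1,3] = -36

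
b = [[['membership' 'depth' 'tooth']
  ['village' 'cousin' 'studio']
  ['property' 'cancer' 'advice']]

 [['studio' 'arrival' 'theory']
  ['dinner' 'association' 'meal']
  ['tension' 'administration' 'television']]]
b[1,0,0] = 'studio'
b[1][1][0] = 'dinner'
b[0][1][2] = 'studio'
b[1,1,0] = 'dinner'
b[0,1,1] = 'cousin'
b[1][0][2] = 'theory'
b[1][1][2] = 'meal'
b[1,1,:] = ['dinner', 'association', 'meal']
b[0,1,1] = 'cousin'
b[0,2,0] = 'property'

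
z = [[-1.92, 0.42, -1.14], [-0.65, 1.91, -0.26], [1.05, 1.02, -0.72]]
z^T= [[-1.92, -0.65, 1.05], [0.42, 1.91, 1.02], [-1.14, -0.26, -0.72]]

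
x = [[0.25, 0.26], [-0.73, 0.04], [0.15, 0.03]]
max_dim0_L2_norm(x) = 0.79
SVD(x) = [[-0.34, -0.93],  [0.92, -0.36],  [-0.19, -0.07]] @ diag([0.7879396396569383, 0.25913533965342217]) @ [[-1.0, -0.07], [0.07, -1.00]]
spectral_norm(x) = 0.79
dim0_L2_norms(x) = [0.79, 0.26]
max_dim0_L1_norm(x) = 1.13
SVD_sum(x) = [[0.27, 0.02], [-0.72, -0.05], [0.15, 0.01]] + [[-0.02, 0.24],[-0.01, 0.09],[-0.00, 0.02]]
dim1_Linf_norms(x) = [0.26, 0.73, 0.15]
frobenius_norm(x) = 0.83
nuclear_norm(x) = 1.05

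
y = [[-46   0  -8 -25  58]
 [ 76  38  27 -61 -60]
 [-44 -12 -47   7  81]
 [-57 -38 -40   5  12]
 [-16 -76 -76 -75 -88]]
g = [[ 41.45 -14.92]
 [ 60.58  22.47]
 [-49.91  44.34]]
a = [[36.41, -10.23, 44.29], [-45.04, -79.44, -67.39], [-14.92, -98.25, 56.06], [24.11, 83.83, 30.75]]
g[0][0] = 41.45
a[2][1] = -98.25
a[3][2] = 30.75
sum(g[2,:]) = -5.569999999999993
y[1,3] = -61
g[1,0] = 60.58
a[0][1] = -10.23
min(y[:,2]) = -76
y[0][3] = -25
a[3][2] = 30.75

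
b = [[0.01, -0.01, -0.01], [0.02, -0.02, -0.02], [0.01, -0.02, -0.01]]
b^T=[[0.01, 0.02, 0.01], [-0.01, -0.02, -0.02], [-0.01, -0.02, -0.01]]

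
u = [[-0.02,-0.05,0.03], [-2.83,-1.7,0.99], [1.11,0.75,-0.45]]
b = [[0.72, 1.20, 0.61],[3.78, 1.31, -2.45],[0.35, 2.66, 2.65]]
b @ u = [[-2.73, -1.62, 0.94],[-6.5, -4.25, 2.51],[-4.59, -2.55, 1.45]]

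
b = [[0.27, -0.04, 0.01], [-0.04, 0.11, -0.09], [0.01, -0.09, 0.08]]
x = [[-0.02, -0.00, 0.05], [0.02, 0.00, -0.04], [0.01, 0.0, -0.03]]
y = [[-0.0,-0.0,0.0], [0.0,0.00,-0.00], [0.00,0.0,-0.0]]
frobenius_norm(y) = 0.00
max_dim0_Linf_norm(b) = 0.27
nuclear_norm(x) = 0.08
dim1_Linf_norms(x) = [0.05, 0.04, 0.03]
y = x @ b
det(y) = 0.00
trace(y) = 0.00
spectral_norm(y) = 0.00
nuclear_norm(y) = 0.00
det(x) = 0.00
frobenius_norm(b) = 0.33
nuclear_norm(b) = 0.46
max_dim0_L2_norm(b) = 0.27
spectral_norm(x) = 0.08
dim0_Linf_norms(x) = [0.02, 0.0, 0.05]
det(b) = 0.00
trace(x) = -0.05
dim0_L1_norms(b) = [0.32, 0.24, 0.18]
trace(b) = 0.46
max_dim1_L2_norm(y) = 0.0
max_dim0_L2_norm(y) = 0.0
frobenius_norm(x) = 0.08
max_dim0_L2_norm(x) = 0.07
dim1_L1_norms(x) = [0.07, 0.06, 0.04]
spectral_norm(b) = 0.29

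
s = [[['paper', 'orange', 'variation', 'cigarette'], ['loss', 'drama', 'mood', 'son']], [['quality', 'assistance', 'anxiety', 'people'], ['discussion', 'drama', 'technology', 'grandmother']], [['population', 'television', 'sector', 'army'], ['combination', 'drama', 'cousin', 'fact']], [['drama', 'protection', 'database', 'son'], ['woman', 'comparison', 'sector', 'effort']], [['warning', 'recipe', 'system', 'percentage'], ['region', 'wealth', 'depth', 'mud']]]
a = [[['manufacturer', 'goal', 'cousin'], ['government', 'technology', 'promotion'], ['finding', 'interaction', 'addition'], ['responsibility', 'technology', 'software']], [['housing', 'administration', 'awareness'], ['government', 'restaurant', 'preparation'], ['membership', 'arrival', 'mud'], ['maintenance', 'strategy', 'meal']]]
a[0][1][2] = 'promotion'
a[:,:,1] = [['goal', 'technology', 'interaction', 'technology'], ['administration', 'restaurant', 'arrival', 'strategy']]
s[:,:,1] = [['orange', 'drama'], ['assistance', 'drama'], ['television', 'drama'], ['protection', 'comparison'], ['recipe', 'wealth']]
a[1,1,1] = 'restaurant'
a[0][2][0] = 'finding'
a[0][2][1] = 'interaction'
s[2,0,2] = 'sector'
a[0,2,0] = 'finding'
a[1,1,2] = 'preparation'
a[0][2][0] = 'finding'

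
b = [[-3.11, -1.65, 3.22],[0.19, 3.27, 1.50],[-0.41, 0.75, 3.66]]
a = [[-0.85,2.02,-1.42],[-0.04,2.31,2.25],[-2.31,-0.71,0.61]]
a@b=[[3.61,6.94,-4.90],[-0.36,9.31,11.57],[6.8,1.95,-6.27]]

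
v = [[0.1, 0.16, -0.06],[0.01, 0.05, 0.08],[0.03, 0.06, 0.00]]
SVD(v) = [[-0.94, 0.2, -0.28], [-0.14, -0.97, -0.21], [-0.31, -0.16, 0.94]] @ diag([0.20979079904033637, 0.09318371559494444, 0.0021484380227794]) @ [[-0.50, -0.84, 0.21],[0.06, -0.28, -0.96],[-0.86, 0.47, -0.19]]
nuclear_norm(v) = 0.31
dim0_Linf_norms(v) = [0.1, 0.16, 0.08]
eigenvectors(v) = [[0.87, 0.90, 0.83], [0.37, -0.43, -0.48], [0.33, 0.05, 0.29]]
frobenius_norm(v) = 0.23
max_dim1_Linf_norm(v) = 0.16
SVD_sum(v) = [[0.10,0.17,-0.04],[0.01,0.03,-0.01],[0.03,0.05,-0.01]] + [[0.00, -0.01, -0.02], [-0.01, 0.03, 0.09], [-0.00, 0.00, 0.01]] + [[0.00, -0.00, 0.0], [0.00, -0.0, 0.0], [-0.0, 0.00, -0.0]]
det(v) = -0.00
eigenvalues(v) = [0.15, 0.02, -0.01]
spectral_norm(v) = 0.21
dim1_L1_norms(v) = [0.32, 0.14, 0.09]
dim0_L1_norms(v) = [0.14, 0.27, 0.14]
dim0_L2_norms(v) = [0.1, 0.18, 0.1]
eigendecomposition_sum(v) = [[0.07, 0.14, 0.05], [0.03, 0.06, 0.02], [0.02, 0.05, 0.02]] + [[0.02, 0.0, -0.07],[-0.01, -0.0, 0.03],[0.00, 0.0, -0.00]] + [[0.01, 0.02, -0.04], [-0.01, -0.01, 0.03], [0.00, 0.01, -0.02]]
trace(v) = 0.15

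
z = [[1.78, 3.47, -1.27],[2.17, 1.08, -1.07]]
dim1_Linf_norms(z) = [3.47, 2.17]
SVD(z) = [[-0.86, -0.51], [-0.51, 0.86]] @ diag([4.70552764003161, 1.3039975570907159]) @ [[-0.56,-0.75,0.35], [0.73,-0.65,-0.21]]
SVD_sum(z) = [[2.27, 3.04, -1.41], [1.35, 1.8, -0.84]] + [[-0.49, 0.43, 0.14], [0.82, -0.72, -0.23]]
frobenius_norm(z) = 4.88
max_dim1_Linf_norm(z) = 3.47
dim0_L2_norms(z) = [2.81, 3.63, 1.66]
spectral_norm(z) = 4.71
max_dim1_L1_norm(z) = 6.52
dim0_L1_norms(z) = [3.95, 4.55, 2.34]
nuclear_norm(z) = 6.01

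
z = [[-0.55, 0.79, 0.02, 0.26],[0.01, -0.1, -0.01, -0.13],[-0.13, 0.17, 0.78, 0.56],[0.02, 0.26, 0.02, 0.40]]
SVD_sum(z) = [[-0.31, 0.51, 0.36, 0.46], [0.05, -0.09, -0.06, -0.08], [-0.3, 0.48, 0.35, 0.44], [-0.14, 0.23, 0.16, 0.21]] + [[-0.2, 0.29, -0.38, -0.15], [0.01, -0.01, 0.01, 0.0], [0.21, -0.31, 0.4, 0.16], [-0.00, 0.0, -0.0, -0.0]] + [[-0.04, -0.01, 0.04, -0.05], [-0.05, -0.01, 0.04, -0.06], [-0.04, -0.01, 0.03, -0.05], [0.16, 0.03, -0.14, 0.19]] + [[0.0,0.00,0.00,-0.0],[0.00,0.0,0.0,-0.00],[0.0,0.00,0.00,-0.00],[0.0,0.0,0.0,-0.0]]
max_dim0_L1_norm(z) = 1.35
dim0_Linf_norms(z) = [0.55, 0.79, 0.78, 0.56]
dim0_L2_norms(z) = [0.57, 0.85, 0.78, 0.75]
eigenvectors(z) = [[-0.99, -0.01, -0.64, 0.00],[0.02, 0.02, -0.58, -0.2],[-0.11, -1.00, -0.28, -0.71],[0.02, -0.04, 0.42, 0.67]]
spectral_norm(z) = 1.23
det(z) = -0.00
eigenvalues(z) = [-0.57, 0.8, 0.0, 0.3]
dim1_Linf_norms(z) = [0.79, 0.13, 0.78, 0.4]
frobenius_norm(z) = 1.49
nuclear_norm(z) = 2.33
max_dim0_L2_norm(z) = 0.85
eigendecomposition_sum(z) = [[-0.55, 0.78, 0.01, 0.25],[0.01, -0.02, -0.00, -0.01],[-0.06, 0.08, 0.00, 0.03],[0.01, -0.01, -0.00, -0.0]] + [[-0.00,0.00,0.01,0.01], [0.00,-0.01,-0.01,-0.02], [-0.06,0.36,0.77,0.92], [-0.00,0.01,0.03,0.04]] + [[0.00, 0.00, 0.0, 0.0], [0.00, 0.0, 0.0, 0.00], [0.00, 0.00, 0.0, 0.00], [-0.00, -0.0, -0.00, -0.0]] + [[0.0, 0.0, -0.00, 0.0],[-0.0, -0.08, 0.00, -0.11],[-0.01, -0.28, 0.01, -0.39],[0.01, 0.26, -0.01, 0.37]]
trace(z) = 0.53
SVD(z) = [[-0.68,-0.69,-0.25,0.03], [0.11,0.02,-0.26,0.96], [-0.65,0.73,-0.22,0.00], [-0.31,-0.01,0.91,0.29]] @ diag([1.2257199810544228, 0.7837029932469963, 0.3183076957304351, 0.0005977109875127595]) @ [[0.37,  -0.60,  -0.43,  -0.56], [0.36,  -0.54,  0.7,  0.28], [0.57,  0.09,  -0.49,  0.66], [0.64,  0.58,  0.28,  -0.42]]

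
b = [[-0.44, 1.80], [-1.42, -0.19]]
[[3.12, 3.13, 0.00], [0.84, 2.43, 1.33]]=b @ [[-0.80, -1.88, -0.91], [1.54, 1.28, -0.22]]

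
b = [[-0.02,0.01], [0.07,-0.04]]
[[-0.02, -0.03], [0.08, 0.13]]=b @[[0.34, 0.71], [-1.48, -2.00]]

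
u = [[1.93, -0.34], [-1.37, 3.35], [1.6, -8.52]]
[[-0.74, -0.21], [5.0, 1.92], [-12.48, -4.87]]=u @ [[-0.13, -0.01], [1.44, 0.57]]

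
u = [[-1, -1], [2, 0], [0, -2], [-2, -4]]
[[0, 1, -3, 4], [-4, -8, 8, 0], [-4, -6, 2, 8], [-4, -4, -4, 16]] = u @ [[-2, -4, 4, 0], [2, 3, -1, -4]]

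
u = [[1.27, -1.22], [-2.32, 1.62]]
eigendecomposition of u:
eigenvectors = [[-0.63, 0.55], [-0.78, -0.84]]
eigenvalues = [-0.25, 3.14]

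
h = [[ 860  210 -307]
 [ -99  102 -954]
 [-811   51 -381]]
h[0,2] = -307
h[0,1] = 210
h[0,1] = 210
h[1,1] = 102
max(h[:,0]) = 860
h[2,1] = 51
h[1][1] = 102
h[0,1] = 210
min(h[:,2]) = -954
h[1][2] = -954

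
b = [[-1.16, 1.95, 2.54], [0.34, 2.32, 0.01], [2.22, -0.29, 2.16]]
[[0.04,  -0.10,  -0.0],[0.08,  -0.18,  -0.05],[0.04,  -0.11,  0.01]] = b@[[0.02, -0.05, -0.01],[0.03, -0.07, -0.02],[0.0, -0.01, 0.01]]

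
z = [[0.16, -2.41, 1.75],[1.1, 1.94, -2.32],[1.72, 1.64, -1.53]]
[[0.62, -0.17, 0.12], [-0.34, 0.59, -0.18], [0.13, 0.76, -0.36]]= z @ [[0.36, 0.35, -0.18], [-0.01, 0.08, -0.17], [0.31, -0.02, -0.15]]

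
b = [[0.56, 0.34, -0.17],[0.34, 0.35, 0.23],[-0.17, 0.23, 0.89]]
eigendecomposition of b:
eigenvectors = [[-0.56, 0.8, -0.18], [0.77, 0.59, 0.25], [-0.31, 0.00, 0.95]]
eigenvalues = [0.01, 0.81, 0.98]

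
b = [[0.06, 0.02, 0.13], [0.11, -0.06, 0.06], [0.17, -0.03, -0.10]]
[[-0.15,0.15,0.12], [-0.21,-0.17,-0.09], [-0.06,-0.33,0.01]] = b @[[-0.72, -0.84, 0.67], [1.20, 2.44, 2.82], [-1.0, 1.18, 0.15]]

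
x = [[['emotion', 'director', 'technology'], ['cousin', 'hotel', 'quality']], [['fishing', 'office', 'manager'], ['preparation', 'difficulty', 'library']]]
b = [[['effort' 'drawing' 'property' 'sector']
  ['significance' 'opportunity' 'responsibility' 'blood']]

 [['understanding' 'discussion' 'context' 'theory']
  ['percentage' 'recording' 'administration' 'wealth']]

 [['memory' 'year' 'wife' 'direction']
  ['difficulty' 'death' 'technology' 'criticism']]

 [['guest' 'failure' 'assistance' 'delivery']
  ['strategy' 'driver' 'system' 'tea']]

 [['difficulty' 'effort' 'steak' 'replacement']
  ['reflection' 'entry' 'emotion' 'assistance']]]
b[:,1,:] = [['significance', 'opportunity', 'responsibility', 'blood'], ['percentage', 'recording', 'administration', 'wealth'], ['difficulty', 'death', 'technology', 'criticism'], ['strategy', 'driver', 'system', 'tea'], ['reflection', 'entry', 'emotion', 'assistance']]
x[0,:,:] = [['emotion', 'director', 'technology'], ['cousin', 'hotel', 'quality']]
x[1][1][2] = 'library'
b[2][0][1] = 'year'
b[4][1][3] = 'assistance'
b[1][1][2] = 'administration'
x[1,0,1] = 'office'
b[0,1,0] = 'significance'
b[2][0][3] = 'direction'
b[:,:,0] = [['effort', 'significance'], ['understanding', 'percentage'], ['memory', 'difficulty'], ['guest', 'strategy'], ['difficulty', 'reflection']]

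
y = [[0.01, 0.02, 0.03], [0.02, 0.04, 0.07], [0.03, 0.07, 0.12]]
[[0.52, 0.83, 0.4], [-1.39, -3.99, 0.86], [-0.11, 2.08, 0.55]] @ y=[[0.03, 0.07, 0.12],[-0.07, -0.13, -0.22],[0.06, 0.12, 0.21]]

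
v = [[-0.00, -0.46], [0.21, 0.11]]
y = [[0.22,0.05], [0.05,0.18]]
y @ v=[[0.01, -0.10],  [0.04, -0.00]]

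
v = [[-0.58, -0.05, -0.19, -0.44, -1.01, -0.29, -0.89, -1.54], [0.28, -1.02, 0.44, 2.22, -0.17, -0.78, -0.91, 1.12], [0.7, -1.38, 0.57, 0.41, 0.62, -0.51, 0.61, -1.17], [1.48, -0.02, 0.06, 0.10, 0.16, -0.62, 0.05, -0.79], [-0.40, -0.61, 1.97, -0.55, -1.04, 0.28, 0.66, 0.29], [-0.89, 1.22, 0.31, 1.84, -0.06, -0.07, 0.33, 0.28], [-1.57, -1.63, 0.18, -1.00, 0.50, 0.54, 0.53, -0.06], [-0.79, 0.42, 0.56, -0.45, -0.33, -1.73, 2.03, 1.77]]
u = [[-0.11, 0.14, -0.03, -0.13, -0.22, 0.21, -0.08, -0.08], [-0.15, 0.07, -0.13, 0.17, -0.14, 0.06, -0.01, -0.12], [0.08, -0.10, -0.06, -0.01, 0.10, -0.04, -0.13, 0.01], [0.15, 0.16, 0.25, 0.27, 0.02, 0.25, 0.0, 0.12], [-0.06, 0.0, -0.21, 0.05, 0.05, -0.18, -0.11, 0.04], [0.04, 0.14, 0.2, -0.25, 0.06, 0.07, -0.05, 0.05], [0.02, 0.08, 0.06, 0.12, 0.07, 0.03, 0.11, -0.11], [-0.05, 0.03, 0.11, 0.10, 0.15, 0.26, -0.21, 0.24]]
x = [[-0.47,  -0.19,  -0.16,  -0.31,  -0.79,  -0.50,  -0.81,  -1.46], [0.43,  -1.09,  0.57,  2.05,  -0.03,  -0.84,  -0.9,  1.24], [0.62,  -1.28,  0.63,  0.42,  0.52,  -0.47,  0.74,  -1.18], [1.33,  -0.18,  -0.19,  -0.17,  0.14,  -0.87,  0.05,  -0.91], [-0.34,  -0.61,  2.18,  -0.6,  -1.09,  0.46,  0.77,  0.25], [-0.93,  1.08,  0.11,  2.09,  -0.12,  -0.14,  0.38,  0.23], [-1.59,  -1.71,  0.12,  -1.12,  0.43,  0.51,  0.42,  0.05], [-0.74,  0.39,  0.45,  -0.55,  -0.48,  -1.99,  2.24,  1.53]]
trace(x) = -0.38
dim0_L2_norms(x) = [2.57, 2.74, 2.4, 3.28, 1.59, 2.53, 2.82, 2.89]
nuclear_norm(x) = 18.95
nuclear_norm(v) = 18.45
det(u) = -0.00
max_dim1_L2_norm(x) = 3.57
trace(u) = 0.64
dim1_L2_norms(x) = [2.01, 2.99, 2.24, 1.86, 2.77, 2.58, 2.71, 3.57]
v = x + u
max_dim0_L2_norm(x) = 3.28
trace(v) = 0.26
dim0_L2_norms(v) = [2.67, 2.76, 2.21, 3.19, 1.7, 2.17, 2.63, 2.99]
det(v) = 31.08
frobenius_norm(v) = 7.30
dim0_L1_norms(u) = [0.66, 0.72, 1.05, 1.1, 0.81, 1.1, 0.7, 0.77]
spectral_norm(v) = 3.91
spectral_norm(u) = 0.66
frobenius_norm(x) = 7.48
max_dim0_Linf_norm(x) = 2.24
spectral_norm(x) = 3.93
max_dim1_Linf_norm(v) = 2.22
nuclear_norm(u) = 2.45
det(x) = 0.68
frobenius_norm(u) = 1.04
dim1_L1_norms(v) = [4.99, 6.94, 5.97, 3.28, 5.8, 5.0, 6.01, 8.08]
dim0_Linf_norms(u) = [0.15, 0.16, 0.25, 0.27, 0.22, 0.26, 0.21, 0.24]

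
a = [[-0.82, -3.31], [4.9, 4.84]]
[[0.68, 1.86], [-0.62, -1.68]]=a @ [[0.1, 0.28],[-0.23, -0.63]]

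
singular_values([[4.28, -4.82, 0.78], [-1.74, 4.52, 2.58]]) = [8.0, 2.87]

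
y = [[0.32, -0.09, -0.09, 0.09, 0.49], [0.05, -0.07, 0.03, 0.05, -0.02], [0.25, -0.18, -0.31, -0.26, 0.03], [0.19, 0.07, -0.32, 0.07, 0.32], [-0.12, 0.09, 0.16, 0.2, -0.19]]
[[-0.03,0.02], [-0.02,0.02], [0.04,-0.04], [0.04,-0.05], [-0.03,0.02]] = y @ [[-0.09, -0.02], [0.11, -0.14], [-0.17, 0.16], [-0.10, 0.05], [0.01, 0.05]]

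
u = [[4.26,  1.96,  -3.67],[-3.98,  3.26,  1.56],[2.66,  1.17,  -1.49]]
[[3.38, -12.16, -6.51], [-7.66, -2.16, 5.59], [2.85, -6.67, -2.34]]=u @ [[1.81, -0.94, 0.04], [-0.56, -2.29, 0.71], [0.88, 1.0, 2.20]]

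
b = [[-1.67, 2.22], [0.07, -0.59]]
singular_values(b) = [2.83, 0.29]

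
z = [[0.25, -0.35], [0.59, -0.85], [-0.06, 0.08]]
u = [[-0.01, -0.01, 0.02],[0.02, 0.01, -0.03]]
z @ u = [[-0.01,-0.01,0.02],[-0.02,-0.01,0.04],[0.0,0.00,-0.0]]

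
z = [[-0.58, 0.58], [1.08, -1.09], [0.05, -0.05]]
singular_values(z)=[1.74, 0.0]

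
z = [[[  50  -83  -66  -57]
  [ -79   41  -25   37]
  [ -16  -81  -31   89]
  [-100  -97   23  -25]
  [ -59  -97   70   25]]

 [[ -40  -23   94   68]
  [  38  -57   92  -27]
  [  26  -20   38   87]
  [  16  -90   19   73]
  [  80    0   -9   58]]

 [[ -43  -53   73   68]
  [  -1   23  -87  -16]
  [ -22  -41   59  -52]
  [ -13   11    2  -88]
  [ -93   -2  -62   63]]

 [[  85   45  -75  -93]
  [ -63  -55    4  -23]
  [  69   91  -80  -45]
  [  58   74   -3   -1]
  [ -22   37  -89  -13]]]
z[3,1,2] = 4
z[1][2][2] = 38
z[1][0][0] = -40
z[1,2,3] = 87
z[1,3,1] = -90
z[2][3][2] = 2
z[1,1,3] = -27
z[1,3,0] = 16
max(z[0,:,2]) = 70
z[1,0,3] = 68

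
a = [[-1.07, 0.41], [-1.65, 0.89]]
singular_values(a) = [2.19, 0.13]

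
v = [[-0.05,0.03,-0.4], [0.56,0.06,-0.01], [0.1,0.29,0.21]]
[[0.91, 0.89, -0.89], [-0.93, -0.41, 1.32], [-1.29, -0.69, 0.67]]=v @ [[-1.45, -0.71, 2.38], [-2.31, -0.55, 0.07], [-2.26, -2.18, 1.94]]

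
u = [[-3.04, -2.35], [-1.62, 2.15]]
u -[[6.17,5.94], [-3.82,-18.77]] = [[-9.21, -8.29], [2.2, 20.92]]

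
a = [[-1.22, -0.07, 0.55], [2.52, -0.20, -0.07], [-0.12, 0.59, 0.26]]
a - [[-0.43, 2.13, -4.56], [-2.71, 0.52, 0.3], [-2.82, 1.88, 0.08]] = [[-0.79, -2.2, 5.11], [5.23, -0.72, -0.37], [2.7, -1.29, 0.18]]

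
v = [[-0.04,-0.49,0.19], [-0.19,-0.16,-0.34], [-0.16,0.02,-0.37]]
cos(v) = [[0.97,-0.05,-0.04], [-0.05,0.95,-0.07], [-0.03,-0.03,0.95]]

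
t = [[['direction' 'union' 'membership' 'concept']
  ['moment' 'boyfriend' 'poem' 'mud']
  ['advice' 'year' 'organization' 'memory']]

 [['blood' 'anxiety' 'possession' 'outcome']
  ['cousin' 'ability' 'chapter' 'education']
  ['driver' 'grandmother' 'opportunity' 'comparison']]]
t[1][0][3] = 'outcome'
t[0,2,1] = 'year'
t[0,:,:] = [['direction', 'union', 'membership', 'concept'], ['moment', 'boyfriend', 'poem', 'mud'], ['advice', 'year', 'organization', 'memory']]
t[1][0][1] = 'anxiety'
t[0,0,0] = 'direction'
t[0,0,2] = 'membership'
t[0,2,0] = 'advice'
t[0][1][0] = 'moment'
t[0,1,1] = 'boyfriend'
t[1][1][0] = 'cousin'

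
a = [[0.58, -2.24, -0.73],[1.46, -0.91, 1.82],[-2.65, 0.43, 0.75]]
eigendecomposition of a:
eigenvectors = [[(-0.24-0.48j), -0.24+0.48j, (-0.53+0j)], [-0.70+0.00j, -0.70-0.00j, (0.21+0j)], [0.26-0.40j, 0.26+0.40j, 0.82+0.00j]]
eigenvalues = [(-1.08+2.04j), (-1.08-2.04j), (2.57+0j)]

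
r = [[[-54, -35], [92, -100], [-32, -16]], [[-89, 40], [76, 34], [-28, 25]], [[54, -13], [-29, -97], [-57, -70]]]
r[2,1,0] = -29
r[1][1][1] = 34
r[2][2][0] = -57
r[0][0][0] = -54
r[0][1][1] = -100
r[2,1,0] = -29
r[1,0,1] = 40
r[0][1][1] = -100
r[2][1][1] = -97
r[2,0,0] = 54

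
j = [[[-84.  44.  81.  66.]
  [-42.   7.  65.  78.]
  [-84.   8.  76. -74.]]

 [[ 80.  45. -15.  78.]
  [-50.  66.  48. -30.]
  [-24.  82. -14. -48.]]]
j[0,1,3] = 78.0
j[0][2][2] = 76.0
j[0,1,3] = 78.0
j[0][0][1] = 44.0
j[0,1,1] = 7.0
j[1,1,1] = 66.0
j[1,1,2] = 48.0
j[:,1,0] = [-42.0, -50.0]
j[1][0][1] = 45.0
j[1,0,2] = -15.0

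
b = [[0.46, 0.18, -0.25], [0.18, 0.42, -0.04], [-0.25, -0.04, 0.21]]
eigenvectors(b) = [[-0.75, -0.56, -0.34], [-0.51, 0.18, 0.84], [0.41, -0.81, 0.43]]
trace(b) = 1.09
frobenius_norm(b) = 0.79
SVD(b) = [[-0.75, 0.34, 0.56],[-0.51, -0.84, -0.18],[0.41, -0.43, 0.81]] @ diag([0.7181518212076233, 0.32773810079945254, 0.04411007799292424]) @ [[-0.75, -0.51, 0.41], [0.34, -0.84, -0.43], [0.56, -0.18, 0.81]]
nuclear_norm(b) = 1.09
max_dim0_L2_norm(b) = 0.55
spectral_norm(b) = 0.72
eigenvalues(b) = [0.72, 0.04, 0.33]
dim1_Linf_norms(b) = [0.46, 0.42, 0.25]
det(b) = 0.01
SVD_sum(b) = [[0.41, 0.28, -0.22], [0.28, 0.19, -0.15], [-0.22, -0.15, 0.12]] + [[0.04, -0.09, -0.05], [-0.09, 0.23, 0.12], [-0.05, 0.12, 0.06]] + [[0.01, -0.0, 0.02], [-0.00, 0.0, -0.01], [0.02, -0.01, 0.03]]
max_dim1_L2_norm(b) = 0.55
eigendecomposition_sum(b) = [[0.41, 0.28, -0.22], [0.28, 0.19, -0.15], [-0.22, -0.15, 0.12]] + [[0.01, -0.0, 0.02], [-0.0, 0.0, -0.01], [0.02, -0.01, 0.03]] + [[0.04, -0.09, -0.05], [-0.09, 0.23, 0.12], [-0.05, 0.12, 0.06]]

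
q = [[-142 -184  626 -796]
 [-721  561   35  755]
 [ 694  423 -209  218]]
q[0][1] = -184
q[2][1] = 423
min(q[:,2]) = -209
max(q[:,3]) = 755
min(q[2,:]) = -209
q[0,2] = 626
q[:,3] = [-796, 755, 218]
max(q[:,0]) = 694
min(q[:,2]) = -209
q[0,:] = [-142, -184, 626, -796]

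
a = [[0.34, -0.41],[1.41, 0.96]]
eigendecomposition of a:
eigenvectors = [[0.19-0.43j, (0.19+0.43j)], [-0.88+0.00j, (-0.88-0j)]]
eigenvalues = [(0.65+0.69j), (0.65-0.69j)]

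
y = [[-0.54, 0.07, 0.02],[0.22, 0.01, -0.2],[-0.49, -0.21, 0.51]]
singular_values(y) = [0.89, 0.37, 0.06]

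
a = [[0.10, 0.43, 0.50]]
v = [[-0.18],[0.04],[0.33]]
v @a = [[-0.02,-0.08,-0.09], [0.0,0.02,0.02], [0.03,0.14,0.16]]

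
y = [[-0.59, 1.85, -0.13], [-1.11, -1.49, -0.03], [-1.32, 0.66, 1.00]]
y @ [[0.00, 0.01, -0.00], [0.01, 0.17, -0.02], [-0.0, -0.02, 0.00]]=[[0.02, 0.31, -0.04], [-0.01, -0.26, 0.03], [0.01, 0.08, -0.01]]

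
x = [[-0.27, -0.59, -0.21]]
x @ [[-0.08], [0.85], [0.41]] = [[-0.57]]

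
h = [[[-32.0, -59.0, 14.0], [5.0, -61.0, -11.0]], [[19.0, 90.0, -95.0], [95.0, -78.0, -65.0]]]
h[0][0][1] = -59.0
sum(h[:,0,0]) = -13.0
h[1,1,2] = -65.0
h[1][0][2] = -95.0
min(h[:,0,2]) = -95.0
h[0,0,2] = 14.0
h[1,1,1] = -78.0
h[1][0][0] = 19.0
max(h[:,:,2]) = 14.0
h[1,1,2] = -65.0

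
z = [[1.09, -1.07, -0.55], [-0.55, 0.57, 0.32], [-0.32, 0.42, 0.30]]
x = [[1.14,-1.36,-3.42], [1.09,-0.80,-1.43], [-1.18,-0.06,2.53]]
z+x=[[2.23, -2.43, -3.97], [0.54, -0.23, -1.11], [-1.5, 0.36, 2.83]]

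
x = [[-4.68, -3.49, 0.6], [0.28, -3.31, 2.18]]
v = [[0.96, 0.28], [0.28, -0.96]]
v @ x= [[-4.41, -4.28, 1.19], [-1.58, 2.2, -1.92]]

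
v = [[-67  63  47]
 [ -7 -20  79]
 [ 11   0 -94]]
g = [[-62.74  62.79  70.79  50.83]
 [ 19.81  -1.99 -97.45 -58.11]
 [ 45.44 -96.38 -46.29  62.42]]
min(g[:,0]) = -62.74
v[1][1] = -20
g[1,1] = -1.99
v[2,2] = -94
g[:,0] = [-62.74, 19.81, 45.44]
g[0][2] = 70.79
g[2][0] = 45.44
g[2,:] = [45.44, -96.38, -46.29, 62.42]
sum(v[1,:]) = 52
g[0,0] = -62.74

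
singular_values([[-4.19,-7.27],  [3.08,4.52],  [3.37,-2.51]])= [10.02, 4.19]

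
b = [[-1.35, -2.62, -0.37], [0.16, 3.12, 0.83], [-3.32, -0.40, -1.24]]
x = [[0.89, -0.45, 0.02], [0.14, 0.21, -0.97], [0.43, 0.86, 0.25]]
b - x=[[-2.24, -2.17, -0.39], [0.02, 2.91, 1.80], [-3.75, -1.26, -1.49]]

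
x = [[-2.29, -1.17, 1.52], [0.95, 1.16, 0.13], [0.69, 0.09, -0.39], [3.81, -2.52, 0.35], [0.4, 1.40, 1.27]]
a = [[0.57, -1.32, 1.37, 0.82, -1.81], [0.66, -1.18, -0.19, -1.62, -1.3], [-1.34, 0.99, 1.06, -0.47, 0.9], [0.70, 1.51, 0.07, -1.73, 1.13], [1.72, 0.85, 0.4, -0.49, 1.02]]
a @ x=[[0.79,-6.68,-1.85],[-9.46,0.1,-1.29],[3.31,5.26,-1.34],[-6.26,6.88,2.06],[-4.31,1.67,3.69]]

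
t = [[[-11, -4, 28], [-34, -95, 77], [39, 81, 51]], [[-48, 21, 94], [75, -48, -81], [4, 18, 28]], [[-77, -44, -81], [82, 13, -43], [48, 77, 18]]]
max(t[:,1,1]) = 13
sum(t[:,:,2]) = 91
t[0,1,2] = 77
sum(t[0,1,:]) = -52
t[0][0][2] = 28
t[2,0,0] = -77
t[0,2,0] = 39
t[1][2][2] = 28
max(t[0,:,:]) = 81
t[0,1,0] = -34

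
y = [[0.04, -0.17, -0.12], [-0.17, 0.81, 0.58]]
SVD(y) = [[-0.21, 0.98], [0.98, 0.21]] @ diag([1.0326080188607638, 0.004547459119996197]) @ [[-0.17,0.80,0.57], [0.94,-0.04,0.34]]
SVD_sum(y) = [[0.04, -0.17, -0.12], [-0.17, 0.81, 0.58]] + [[0.0, -0.0, 0.00], [0.00, -0.00, 0.0]]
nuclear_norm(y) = 1.04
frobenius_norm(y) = 1.03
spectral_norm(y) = 1.03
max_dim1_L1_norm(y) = 1.56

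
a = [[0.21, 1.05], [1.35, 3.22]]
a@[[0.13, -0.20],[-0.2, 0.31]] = [[-0.18, 0.28],[-0.47, 0.73]]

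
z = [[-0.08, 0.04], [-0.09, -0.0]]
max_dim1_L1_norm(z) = 0.12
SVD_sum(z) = [[-0.08,0.02], [-0.09,0.02]] + [[0.0, 0.02], [-0.0, -0.02]]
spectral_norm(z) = 0.12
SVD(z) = [[-0.70, -0.71], [-0.71, 0.70]] @ diag([0.12349159327265176, 0.02915178195208572]) @ [[0.97, -0.23], [-0.23, -0.97]]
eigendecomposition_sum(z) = [[-0.04+0.00j, (0.02+0.02j)],[-0.05-0.04j, 0.00+0.04j]] + [[-0.04-0.00j, (0.02-0.02j)], [-0.05+0.04j, -0.04j]]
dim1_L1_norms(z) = [0.12, 0.09]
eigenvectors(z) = [[(-0.37+0.41j), -0.37-0.41j],[(-0.83+0j), -0.83-0.00j]]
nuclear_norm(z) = 0.15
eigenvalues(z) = [(-0.04+0.04j), (-0.04-0.04j)]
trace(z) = -0.08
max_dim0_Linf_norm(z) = 0.09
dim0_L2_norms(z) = [0.12, 0.04]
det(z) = 0.00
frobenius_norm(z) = 0.13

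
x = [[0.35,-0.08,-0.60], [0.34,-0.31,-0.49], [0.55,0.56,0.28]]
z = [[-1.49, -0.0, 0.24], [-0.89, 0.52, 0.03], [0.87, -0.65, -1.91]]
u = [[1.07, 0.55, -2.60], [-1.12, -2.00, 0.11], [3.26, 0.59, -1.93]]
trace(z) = -2.88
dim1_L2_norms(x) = [0.7, 0.67, 0.83]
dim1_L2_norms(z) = [1.51, 1.03, 2.2]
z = x @ u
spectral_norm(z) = 2.50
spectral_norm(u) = 4.76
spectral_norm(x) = 0.97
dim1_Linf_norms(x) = [0.6, 0.49, 0.56]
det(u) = -12.16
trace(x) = 0.32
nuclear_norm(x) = 1.94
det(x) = -0.12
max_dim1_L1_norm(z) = 3.43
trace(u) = -2.86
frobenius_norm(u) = 5.31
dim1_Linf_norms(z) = [1.49, 0.89, 1.91]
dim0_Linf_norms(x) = [0.55, 0.56, 0.6]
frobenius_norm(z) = 2.86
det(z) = 1.48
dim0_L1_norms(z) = [3.25, 1.17, 2.18]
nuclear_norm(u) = 8.02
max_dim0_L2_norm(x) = 0.82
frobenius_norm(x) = 1.28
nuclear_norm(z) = 4.26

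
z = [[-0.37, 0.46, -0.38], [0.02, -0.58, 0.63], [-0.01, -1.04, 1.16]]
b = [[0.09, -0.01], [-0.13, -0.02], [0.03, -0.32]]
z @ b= [[-0.1, 0.12], [0.10, -0.19], [0.17, -0.35]]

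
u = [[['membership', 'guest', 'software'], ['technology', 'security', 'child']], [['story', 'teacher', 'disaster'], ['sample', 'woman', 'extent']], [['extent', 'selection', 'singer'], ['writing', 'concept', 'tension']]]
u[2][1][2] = 'tension'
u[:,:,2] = [['software', 'child'], ['disaster', 'extent'], ['singer', 'tension']]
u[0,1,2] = 'child'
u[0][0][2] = 'software'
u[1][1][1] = 'woman'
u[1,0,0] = 'story'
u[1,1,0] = 'sample'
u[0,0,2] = 'software'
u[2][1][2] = 'tension'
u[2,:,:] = [['extent', 'selection', 'singer'], ['writing', 'concept', 'tension']]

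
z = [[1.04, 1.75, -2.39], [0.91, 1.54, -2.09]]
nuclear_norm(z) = 4.18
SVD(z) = [[-0.75, -0.66], [-0.66, 0.75]] @ diag([4.174202262144838, 0.005956064549340084]) @ [[-0.33,-0.56,0.76], [-0.16,0.83,0.54]]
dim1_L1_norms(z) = [5.18, 4.54]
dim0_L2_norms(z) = [1.38, 2.33, 3.17]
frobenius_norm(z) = 4.17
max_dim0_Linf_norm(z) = 2.39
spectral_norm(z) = 4.17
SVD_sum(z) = [[1.04, 1.75, -2.39], [0.91, 1.54, -2.09]] + [[0.00, -0.0, -0.00], [-0.00, 0.00, 0.00]]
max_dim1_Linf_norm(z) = 2.39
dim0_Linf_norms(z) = [1.04, 1.75, 2.39]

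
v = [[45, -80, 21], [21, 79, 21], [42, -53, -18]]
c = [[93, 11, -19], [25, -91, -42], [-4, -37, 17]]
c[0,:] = [93, 11, -19]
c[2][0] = -4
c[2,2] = 17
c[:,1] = [11, -91, -37]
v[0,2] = 21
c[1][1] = -91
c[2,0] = -4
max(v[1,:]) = 79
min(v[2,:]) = -53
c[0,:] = [93, 11, -19]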